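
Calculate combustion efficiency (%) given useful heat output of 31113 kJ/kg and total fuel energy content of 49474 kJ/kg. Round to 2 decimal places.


Efficiency = (Q_useful / Q_fuel) * 100
Efficiency = (31113 / 49474) * 100
Efficiency = 0.6289 * 100 = 62.89%


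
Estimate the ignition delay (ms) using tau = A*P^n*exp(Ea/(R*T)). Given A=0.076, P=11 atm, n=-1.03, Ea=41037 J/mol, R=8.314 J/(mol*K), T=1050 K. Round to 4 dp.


tau = A * P^n * exp(Ea/(R*T))
P^n = 11^(-1.03) = 0.08459906
Ea/(R*T) = 41037/(8.314*1050) = 4.700849
exp(Ea/(R*T)) = 110.040538
tau = 0.076 * 0.08459906 * 110.040538 = 0.7075 ms


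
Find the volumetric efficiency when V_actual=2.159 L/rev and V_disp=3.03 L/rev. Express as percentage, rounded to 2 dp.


eta_v = (V_actual / V_disp) * 100
Ratio = 2.159 / 3.03 = 0.7125
eta_v = 0.7125 * 100 = 71.25%


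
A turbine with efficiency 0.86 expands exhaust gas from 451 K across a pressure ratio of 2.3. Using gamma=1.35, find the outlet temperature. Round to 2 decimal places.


T_out = T_in * (1 - eta * (1 - PR^(-(gamma-1)/gamma)))
Exponent = -(1.35-1)/1.35 = -0.25925926
PR^exp = 2.3^(-0.25925926) = 0.80578413
Factor = 1 - 0.86*(1 - 0.80578413) = 0.83297435
T_out = 451 * 0.83297435 = 375.67 K


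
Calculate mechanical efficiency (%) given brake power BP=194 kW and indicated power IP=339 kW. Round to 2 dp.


eta_mech = (BP / IP) * 100
Ratio = 194 / 339 = 0.5723
eta_mech = 0.5723 * 100 = 57.23%


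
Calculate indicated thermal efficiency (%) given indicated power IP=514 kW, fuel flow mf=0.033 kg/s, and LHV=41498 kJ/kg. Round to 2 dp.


eta_ith = (IP / (mf * LHV)) * 100
Denominator = 0.033 * 41498 = 1369.4340 kW
eta_ith = (514 / 1369.4340) * 100 = 37.53%


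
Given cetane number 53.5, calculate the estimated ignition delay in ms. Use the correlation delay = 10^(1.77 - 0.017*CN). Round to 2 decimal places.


delay = 10^(1.77 - 0.017*CN)
Exponent = 1.77 - 0.017*53.5 = 0.8605
delay = 10^0.8605 = 7.25 ms


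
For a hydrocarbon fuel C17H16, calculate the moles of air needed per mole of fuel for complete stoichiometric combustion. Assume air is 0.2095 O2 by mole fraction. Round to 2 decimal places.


Balanced combustion: C17H16 + 21 O2 -> 17 CO2 + 8 H2O
O2 needed = C + H/4 = 17 + 16/4 = 21.00 moles
Air moles = O2 / 0.2095 = 21.00 / 0.2095 = 100.24 moles air


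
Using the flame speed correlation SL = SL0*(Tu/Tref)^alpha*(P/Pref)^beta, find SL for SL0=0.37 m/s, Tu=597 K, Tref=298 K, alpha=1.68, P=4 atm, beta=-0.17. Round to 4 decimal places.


SL = SL0 * (Tu/Tref)^alpha * (P/Pref)^beta
T ratio = 597/298 = 2.00335570
(T ratio)^alpha = 2.00335570^1.68 = 3.213317
(P/Pref)^beta = 4^(-0.17) = 0.790041
SL = 0.37 * 3.213317 * 0.790041 = 0.9393 m/s


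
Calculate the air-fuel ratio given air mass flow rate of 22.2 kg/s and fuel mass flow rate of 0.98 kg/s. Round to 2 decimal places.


AFR = m_air / m_fuel
AFR = 22.2 / 0.98 = 22.65


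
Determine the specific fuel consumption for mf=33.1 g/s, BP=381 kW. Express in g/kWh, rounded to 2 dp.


SFC = (mf / BP) * 3600
Rate = 33.1 / 381 = 0.086877 g/(s*kW)
SFC = 0.086877 * 3600 = 312.76 g/kWh


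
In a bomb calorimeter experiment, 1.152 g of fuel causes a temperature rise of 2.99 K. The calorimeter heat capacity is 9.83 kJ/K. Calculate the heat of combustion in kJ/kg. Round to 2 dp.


Hc = C_cal * delta_T / m_fuel
Q_released = 9.83 * 2.99 = 29.3917 kJ
m_fuel = 1.152 g = 1.152/1000 kg = 0.001152 kg
Hc = 29.3917 / 0.001152 = 25513.63 kJ/kg


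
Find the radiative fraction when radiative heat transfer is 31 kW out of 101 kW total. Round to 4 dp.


f_rad = Q_rad / Q_total
f_rad = 31 / 101 = 0.3069


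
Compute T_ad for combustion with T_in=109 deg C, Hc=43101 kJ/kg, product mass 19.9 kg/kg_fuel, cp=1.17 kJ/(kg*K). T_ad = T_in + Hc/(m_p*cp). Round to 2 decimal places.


T_ad = T_in + Hc / (m_p * cp)
Denominator = 19.9 * 1.17 = 23.2830
Temperature rise = 43101 / 23.2830 = 1851.18 K
T_ad = 109 + 1851.18 = 1960.18 deg C


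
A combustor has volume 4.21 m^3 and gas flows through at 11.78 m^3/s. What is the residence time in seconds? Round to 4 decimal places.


tau = V / Q_flow
tau = 4.21 / 11.78 = 0.3574 s


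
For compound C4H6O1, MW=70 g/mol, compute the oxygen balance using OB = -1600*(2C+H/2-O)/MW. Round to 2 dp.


OB = -1600 * (2C + H/2 - O) / MW
Inner = 2*4 + 6/2 - 1 = 10.00
OB = -1600 * 10.00 / 70 = -228.57%


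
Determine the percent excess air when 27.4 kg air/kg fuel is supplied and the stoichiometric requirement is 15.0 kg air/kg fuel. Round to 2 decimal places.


Excess air = actual - stoichiometric = 27.4 - 15.0 = 12.40 kg/kg fuel
Excess air % = (excess / stoich) * 100 = (12.40 / 15.0) * 100 = 82.67%


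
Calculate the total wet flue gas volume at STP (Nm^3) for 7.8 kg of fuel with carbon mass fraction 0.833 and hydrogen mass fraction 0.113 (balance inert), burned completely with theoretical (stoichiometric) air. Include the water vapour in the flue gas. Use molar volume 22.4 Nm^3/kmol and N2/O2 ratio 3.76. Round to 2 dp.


Per kg fuel: CO2 = (C/12 kmol)*22.4 = (0.833/12)*22.4 = 1.55493 Nm^3
Per kg fuel: H2O = (H/2 kmol)*22.4 = (0.113/2)*22.4 = 1.26560 Nm^3
O2 needed per kg fuel = C/12 + H/4 = 0.833/12 + 0.113/4 = 0.09766667 kmol
Per kg fuel: N2 = O2*3.76*22.4 = 0.09766667*3.76*22.4 = 8.22588 Nm^3
Total per kg = 1.55493 + 1.26560 + 8.22588 = 11.04641 Nm^3
Total = 11.04641 * 7.8 = 86.16 Nm^3


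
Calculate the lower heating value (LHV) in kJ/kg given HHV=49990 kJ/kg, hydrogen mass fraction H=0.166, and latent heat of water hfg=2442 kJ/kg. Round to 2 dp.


LHV = HHV - hfg * 9 * H
Water correction = 2442 * 9 * 0.166 = 3648.348 kJ/kg
LHV = 49990 - 3648.348 = 46341.65 kJ/kg


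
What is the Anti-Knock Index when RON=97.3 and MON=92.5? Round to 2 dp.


AKI = (RON + MON) / 2
AKI = (97.3 + 92.5) / 2
AKI = 189.8 / 2 = 94.90


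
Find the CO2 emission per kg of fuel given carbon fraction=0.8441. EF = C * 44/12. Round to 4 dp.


EF = C_frac * (M_CO2 / M_C)
EF = 0.8441 * (44/12)
EF = 0.8441 * 3.666667 = 3.0950 kg_CO2/kg_fuel


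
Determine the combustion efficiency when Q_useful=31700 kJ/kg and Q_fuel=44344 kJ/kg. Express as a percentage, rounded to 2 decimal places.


Efficiency = (Q_useful / Q_fuel) * 100
Efficiency = (31700 / 44344) * 100
Efficiency = 0.7149 * 100 = 71.49%


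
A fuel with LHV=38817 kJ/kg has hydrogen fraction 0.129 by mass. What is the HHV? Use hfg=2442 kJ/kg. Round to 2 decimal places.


HHV = LHV + hfg * 9 * H
Water addition = 2442 * 9 * 0.129 = 2835.162 kJ/kg
HHV = 38817 + 2835.162 = 41652.16 kJ/kg


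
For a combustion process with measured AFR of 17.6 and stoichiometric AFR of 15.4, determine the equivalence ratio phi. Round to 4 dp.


phi = AFR_stoich / AFR_actual
phi = 15.4 / 17.6 = 0.8750


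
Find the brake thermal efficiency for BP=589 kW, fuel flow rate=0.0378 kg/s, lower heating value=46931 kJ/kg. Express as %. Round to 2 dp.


eta_BTE = (BP / (mf * LHV)) * 100
Denominator = 0.0378 * 46931 = 1773.9918 kW
eta_BTE = (589 / 1773.9918) * 100 = 33.20%


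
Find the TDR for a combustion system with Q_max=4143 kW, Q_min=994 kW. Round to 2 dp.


TDR = Q_max / Q_min
TDR = 4143 / 994 = 4.17


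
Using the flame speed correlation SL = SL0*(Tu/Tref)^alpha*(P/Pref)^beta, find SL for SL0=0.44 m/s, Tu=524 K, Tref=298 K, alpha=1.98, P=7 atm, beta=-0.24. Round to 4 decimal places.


SL = SL0 * (Tu/Tref)^alpha * (P/Pref)^beta
T ratio = 524/298 = 1.75838926
(T ratio)^alpha = 1.75838926^1.98 = 3.057227
(P/Pref)^beta = 7^(-0.24) = 0.626869
SL = 0.44 * 3.057227 * 0.626869 = 0.8433 m/s


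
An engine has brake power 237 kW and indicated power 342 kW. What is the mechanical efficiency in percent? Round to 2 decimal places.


eta_mech = (BP / IP) * 100
Ratio = 237 / 342 = 0.6930
eta_mech = 0.6930 * 100 = 69.30%


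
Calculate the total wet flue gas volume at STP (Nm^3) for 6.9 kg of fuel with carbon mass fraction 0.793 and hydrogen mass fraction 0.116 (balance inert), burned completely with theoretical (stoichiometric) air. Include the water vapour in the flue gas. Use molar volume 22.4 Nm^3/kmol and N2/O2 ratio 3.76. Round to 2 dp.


Per kg fuel: CO2 = (C/12 kmol)*22.4 = (0.793/12)*22.4 = 1.48027 Nm^3
Per kg fuel: H2O = (H/2 kmol)*22.4 = (0.116/2)*22.4 = 1.29920 Nm^3
O2 needed per kg fuel = C/12 + H/4 = 0.793/12 + 0.116/4 = 0.09508333 kmol
Per kg fuel: N2 = O2*3.76*22.4 = 0.09508333*3.76*22.4 = 8.00830 Nm^3
Total per kg = 1.48027 + 1.29920 + 8.00830 = 10.78777 Nm^3
Total = 10.78777 * 6.9 = 74.44 Nm^3


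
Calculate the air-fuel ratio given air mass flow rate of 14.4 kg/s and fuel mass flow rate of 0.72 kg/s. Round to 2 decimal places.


AFR = m_air / m_fuel
AFR = 14.4 / 0.72 = 20.00


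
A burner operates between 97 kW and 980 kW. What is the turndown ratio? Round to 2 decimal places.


TDR = Q_max / Q_min
TDR = 980 / 97 = 10.10


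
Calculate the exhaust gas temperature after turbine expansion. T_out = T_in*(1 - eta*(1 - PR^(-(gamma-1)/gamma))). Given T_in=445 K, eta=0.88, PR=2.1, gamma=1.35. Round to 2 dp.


T_out = T_in * (1 - eta * (1 - PR^(-(gamma-1)/gamma)))
Exponent = -(1.35-1)/1.35 = -0.25925926
PR^exp = 2.1^(-0.25925926) = 0.82501466
Factor = 1 - 0.88*(1 - 0.82501466) = 0.84601290
T_out = 445 * 0.84601290 = 376.48 K


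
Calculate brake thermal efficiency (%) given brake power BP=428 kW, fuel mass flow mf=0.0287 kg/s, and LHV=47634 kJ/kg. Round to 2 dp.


eta_BTE = (BP / (mf * LHV)) * 100
Denominator = 0.0287 * 47634 = 1367.0958 kW
eta_BTE = (428 / 1367.0958) * 100 = 31.31%


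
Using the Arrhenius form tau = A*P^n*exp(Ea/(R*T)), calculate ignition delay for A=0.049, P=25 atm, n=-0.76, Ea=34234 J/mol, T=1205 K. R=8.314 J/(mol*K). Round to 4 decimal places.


tau = A * P^n * exp(Ea/(R*T))
P^n = 25^(-0.76) = 0.08660951
Ea/(R*T) = 34234/(8.314*1205) = 3.417123
exp(Ea/(R*T)) = 30.481585
tau = 0.049 * 0.08660951 * 30.481585 = 0.1294 ms


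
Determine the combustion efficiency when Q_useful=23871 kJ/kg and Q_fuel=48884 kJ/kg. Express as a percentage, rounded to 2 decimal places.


Efficiency = (Q_useful / Q_fuel) * 100
Efficiency = (23871 / 48884) * 100
Efficiency = 0.4883 * 100 = 48.83%


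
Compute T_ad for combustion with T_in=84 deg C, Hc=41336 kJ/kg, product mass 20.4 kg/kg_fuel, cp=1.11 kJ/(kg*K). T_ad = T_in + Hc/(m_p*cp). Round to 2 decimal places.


T_ad = T_in + Hc / (m_p * cp)
Denominator = 20.4 * 1.11 = 22.6440
Temperature rise = 41336 / 22.6440 = 1825.47 K
T_ad = 84 + 1825.47 = 1909.47 deg C


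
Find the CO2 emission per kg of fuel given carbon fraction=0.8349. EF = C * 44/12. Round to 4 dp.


EF = C_frac * (M_CO2 / M_C)
EF = 0.8349 * (44/12)
EF = 0.8349 * 3.666667 = 3.0613 kg_CO2/kg_fuel


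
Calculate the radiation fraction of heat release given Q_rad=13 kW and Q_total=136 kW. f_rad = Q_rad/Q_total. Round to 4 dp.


f_rad = Q_rad / Q_total
f_rad = 13 / 136 = 0.0956


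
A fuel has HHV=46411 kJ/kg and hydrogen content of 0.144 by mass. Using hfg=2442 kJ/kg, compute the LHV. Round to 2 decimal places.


LHV = HHV - hfg * 9 * H
Water correction = 2442 * 9 * 0.144 = 3164.832 kJ/kg
LHV = 46411 - 3164.832 = 43246.17 kJ/kg


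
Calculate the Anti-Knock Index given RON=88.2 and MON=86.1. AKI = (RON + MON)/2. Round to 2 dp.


AKI = (RON + MON) / 2
AKI = (88.2 + 86.1) / 2
AKI = 174.3 / 2 = 87.15


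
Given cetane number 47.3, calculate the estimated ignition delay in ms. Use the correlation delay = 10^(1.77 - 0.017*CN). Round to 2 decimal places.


delay = 10^(1.77 - 0.017*CN)
Exponent = 1.77 - 0.017*47.3 = 0.9659
delay = 10^0.9659 = 9.24 ms


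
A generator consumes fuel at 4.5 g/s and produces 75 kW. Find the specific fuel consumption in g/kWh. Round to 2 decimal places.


SFC = (mf / BP) * 3600
Rate = 4.5 / 75 = 0.060000 g/(s*kW)
SFC = 0.060000 * 3600 = 216.00 g/kWh


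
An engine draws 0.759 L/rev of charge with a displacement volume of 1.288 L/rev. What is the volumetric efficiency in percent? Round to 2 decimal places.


eta_v = (V_actual / V_disp) * 100
Ratio = 0.759 / 1.288 = 0.5893
eta_v = 0.5893 * 100 = 58.93%


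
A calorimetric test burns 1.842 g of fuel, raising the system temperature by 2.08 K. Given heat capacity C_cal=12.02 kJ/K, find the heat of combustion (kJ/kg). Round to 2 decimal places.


Hc = C_cal * delta_T / m_fuel
Q_released = 12.02 * 2.08 = 25.0016 kJ
m_fuel = 1.842 g = 1.842/1000 kg = 0.001842 kg
Hc = 25.0016 / 0.001842 = 13573.07 kJ/kg


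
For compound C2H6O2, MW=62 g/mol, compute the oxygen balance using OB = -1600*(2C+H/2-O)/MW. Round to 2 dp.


OB = -1600 * (2C + H/2 - O) / MW
Inner = 2*2 + 6/2 - 2 = 5.00
OB = -1600 * 5.00 / 62 = -129.03%


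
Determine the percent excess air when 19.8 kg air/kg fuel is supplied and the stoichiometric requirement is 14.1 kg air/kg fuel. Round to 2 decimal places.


Excess air = actual - stoichiometric = 19.8 - 14.1 = 5.70 kg/kg fuel
Excess air % = (excess / stoich) * 100 = (5.70 / 14.1) * 100 = 40.43%


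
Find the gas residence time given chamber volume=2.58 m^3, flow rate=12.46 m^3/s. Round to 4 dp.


tau = V / Q_flow
tau = 2.58 / 12.46 = 0.2071 s


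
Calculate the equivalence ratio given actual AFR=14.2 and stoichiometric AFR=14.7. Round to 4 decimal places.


phi = AFR_stoich / AFR_actual
phi = 14.7 / 14.2 = 1.0352


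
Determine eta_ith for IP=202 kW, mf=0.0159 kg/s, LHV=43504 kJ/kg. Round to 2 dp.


eta_ith = (IP / (mf * LHV)) * 100
Denominator = 0.0159 * 43504 = 691.7136 kW
eta_ith = (202 / 691.7136) * 100 = 29.20%


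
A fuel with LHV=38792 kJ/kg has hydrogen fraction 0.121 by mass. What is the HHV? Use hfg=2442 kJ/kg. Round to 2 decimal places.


HHV = LHV + hfg * 9 * H
Water addition = 2442 * 9 * 0.121 = 2659.338 kJ/kg
HHV = 38792 + 2659.338 = 41451.34 kJ/kg


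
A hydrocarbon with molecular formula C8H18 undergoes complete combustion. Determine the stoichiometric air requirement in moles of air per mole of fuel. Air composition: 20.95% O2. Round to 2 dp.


Balanced combustion: C8H18 + 12.5 O2 -> 8 CO2 + 9 H2O
O2 needed = C + H/4 = 8 + 18/4 = 12.50 moles
Air moles = O2 / 0.2095 = 12.50 / 0.2095 = 59.67 moles air


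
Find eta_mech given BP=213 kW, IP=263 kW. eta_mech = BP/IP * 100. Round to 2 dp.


eta_mech = (BP / IP) * 100
Ratio = 213 / 263 = 0.8099
eta_mech = 0.8099 * 100 = 80.99%


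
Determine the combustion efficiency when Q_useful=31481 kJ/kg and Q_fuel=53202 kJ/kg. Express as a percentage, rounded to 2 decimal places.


Efficiency = (Q_useful / Q_fuel) * 100
Efficiency = (31481 / 53202) * 100
Efficiency = 0.5917 * 100 = 59.17%


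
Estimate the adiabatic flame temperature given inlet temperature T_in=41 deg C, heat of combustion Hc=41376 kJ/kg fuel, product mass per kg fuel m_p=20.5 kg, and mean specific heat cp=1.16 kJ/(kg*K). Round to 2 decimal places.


T_ad = T_in + Hc / (m_p * cp)
Denominator = 20.5 * 1.16 = 23.7800
Temperature rise = 41376 / 23.7800 = 1739.95 K
T_ad = 41 + 1739.95 = 1780.95 deg C


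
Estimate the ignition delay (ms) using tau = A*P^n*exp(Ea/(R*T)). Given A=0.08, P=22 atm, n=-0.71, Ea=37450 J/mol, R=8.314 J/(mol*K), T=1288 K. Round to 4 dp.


tau = A * P^n * exp(Ea/(R*T))
P^n = 22^(-0.71) = 0.11139864
Ea/(R*T) = 37450/(8.314*1288) = 3.497244
exp(Ea/(R*T)) = 33.024313
tau = 0.08 * 0.11139864 * 33.024313 = 0.2943 ms


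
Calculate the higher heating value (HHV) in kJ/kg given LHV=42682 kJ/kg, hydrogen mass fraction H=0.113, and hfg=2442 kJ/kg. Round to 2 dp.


HHV = LHV + hfg * 9 * H
Water addition = 2442 * 9 * 0.113 = 2483.514 kJ/kg
HHV = 42682 + 2483.514 = 45165.51 kJ/kg


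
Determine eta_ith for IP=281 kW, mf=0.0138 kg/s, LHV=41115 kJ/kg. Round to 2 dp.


eta_ith = (IP / (mf * LHV)) * 100
Denominator = 0.0138 * 41115 = 567.3870 kW
eta_ith = (281 / 567.3870) * 100 = 49.53%


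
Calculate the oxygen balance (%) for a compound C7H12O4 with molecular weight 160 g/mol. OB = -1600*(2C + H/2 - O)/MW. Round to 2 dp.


OB = -1600 * (2C + H/2 - O) / MW
Inner = 2*7 + 12/2 - 4 = 16.00
OB = -1600 * 16.00 / 160 = -160.00%


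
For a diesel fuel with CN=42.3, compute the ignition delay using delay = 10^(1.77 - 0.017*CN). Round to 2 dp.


delay = 10^(1.77 - 0.017*CN)
Exponent = 1.77 - 0.017*42.3 = 1.0509
delay = 10^1.0509 = 11.24 ms


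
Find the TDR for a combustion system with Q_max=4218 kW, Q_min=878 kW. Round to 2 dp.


TDR = Q_max / Q_min
TDR = 4218 / 878 = 4.80


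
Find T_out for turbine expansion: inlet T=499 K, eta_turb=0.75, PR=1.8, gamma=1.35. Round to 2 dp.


T_out = T_in * (1 - eta * (1 - PR^(-(gamma-1)/gamma)))
Exponent = -(1.35-1)/1.35 = -0.25925926
PR^exp = 1.8^(-0.25925926) = 0.85865408
Factor = 1 - 0.75*(1 - 0.85865408) = 0.89399056
T_out = 499 * 0.89399056 = 446.10 K


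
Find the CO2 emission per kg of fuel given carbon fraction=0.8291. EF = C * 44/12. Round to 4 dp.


EF = C_frac * (M_CO2 / M_C)
EF = 0.8291 * (44/12)
EF = 0.8291 * 3.666667 = 3.0400 kg_CO2/kg_fuel


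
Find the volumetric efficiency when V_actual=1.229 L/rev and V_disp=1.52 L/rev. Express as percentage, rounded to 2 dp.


eta_v = (V_actual / V_disp) * 100
Ratio = 1.229 / 1.52 = 0.8086
eta_v = 0.8086 * 100 = 80.86%


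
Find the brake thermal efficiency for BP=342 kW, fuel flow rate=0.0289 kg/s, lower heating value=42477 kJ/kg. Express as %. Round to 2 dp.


eta_BTE = (BP / (mf * LHV)) * 100
Denominator = 0.0289 * 42477 = 1227.5853 kW
eta_BTE = (342 / 1227.5853) * 100 = 27.86%


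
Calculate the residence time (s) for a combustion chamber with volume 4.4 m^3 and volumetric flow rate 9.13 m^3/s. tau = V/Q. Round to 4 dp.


tau = V / Q_flow
tau = 4.4 / 9.13 = 0.4819 s


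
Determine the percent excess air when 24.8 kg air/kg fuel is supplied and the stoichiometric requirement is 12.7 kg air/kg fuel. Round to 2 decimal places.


Excess air = actual - stoichiometric = 24.8 - 12.7 = 12.10 kg/kg fuel
Excess air % = (excess / stoich) * 100 = (12.10 / 12.7) * 100 = 95.28%


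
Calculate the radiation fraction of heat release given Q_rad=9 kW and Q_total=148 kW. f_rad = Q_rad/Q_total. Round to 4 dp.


f_rad = Q_rad / Q_total
f_rad = 9 / 148 = 0.0608


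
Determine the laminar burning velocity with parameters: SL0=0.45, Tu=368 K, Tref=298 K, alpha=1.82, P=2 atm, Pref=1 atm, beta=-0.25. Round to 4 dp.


SL = SL0 * (Tu/Tref)^alpha * (P/Pref)^beta
T ratio = 368/298 = 1.23489933
(T ratio)^alpha = 1.23489933^1.82 = 1.468147
(P/Pref)^beta = 2^(-0.25) = 0.840896
SL = 0.45 * 1.468147 * 0.840896 = 0.5556 m/s


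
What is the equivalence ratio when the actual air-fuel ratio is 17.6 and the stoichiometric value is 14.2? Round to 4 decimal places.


phi = AFR_stoich / AFR_actual
phi = 14.2 / 17.6 = 0.8068


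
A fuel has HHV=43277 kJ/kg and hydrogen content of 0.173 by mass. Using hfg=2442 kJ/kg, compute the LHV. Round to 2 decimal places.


LHV = HHV - hfg * 9 * H
Water correction = 2442 * 9 * 0.173 = 3802.194 kJ/kg
LHV = 43277 - 3802.194 = 39474.81 kJ/kg


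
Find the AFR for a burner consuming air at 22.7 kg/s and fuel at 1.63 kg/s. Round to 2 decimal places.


AFR = m_air / m_fuel
AFR = 22.7 / 1.63 = 13.93


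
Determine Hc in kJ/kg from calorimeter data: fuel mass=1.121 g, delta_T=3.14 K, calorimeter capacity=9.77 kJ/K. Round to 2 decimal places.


Hc = C_cal * delta_T / m_fuel
Q_released = 9.77 * 3.14 = 30.6778 kJ
m_fuel = 1.121 g = 1.121/1000 kg = 0.001121 kg
Hc = 30.6778 / 0.001121 = 27366.46 kJ/kg


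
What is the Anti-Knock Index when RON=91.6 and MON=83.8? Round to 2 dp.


AKI = (RON + MON) / 2
AKI = (91.6 + 83.8) / 2
AKI = 175.4 / 2 = 87.70


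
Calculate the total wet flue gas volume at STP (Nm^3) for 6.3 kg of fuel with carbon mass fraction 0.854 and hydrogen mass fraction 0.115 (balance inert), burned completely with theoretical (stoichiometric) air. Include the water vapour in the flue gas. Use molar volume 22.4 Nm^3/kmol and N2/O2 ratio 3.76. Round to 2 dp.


Per kg fuel: CO2 = (C/12 kmol)*22.4 = (0.854/12)*22.4 = 1.59413 Nm^3
Per kg fuel: H2O = (H/2 kmol)*22.4 = (0.115/2)*22.4 = 1.28800 Nm^3
O2 needed per kg fuel = C/12 + H/4 = 0.854/12 + 0.115/4 = 0.09991667 kmol
Per kg fuel: N2 = O2*3.76*22.4 = 0.09991667*3.76*22.4 = 8.41538 Nm^3
Total per kg = 1.59413 + 1.28800 + 8.41538 = 11.29751 Nm^3
Total = 11.29751 * 6.3 = 71.17 Nm^3


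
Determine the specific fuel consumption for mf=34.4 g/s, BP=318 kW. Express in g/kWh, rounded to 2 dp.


SFC = (mf / BP) * 3600
Rate = 34.4 / 318 = 0.108176 g/(s*kW)
SFC = 0.108176 * 3600 = 389.43 g/kWh


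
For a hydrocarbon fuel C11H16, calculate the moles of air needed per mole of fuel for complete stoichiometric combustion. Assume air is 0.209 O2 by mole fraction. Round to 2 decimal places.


Balanced combustion: C11H16 + 15 O2 -> 11 CO2 + 8 H2O
O2 needed = C + H/4 = 11 + 16/4 = 15.00 moles
Air moles = O2 / 0.209 = 15.00 / 0.209 = 71.77 moles air


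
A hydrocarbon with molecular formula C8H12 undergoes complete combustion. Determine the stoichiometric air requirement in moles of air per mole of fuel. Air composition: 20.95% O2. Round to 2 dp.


Balanced combustion: C8H12 + 11 O2 -> 8 CO2 + 6 H2O
O2 needed = C + H/4 = 8 + 12/4 = 11.00 moles
Air moles = O2 / 0.2095 = 11.00 / 0.2095 = 52.51 moles air


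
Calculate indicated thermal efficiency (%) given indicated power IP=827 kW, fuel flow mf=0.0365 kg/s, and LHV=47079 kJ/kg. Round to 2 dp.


eta_ith = (IP / (mf * LHV)) * 100
Denominator = 0.0365 * 47079 = 1718.3835 kW
eta_ith = (827 / 1718.3835) * 100 = 48.13%


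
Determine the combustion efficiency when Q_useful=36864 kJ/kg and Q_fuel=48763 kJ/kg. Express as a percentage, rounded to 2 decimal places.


Efficiency = (Q_useful / Q_fuel) * 100
Efficiency = (36864 / 48763) * 100
Efficiency = 0.7560 * 100 = 75.60%


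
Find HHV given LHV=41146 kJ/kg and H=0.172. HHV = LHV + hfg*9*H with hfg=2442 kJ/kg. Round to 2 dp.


HHV = LHV + hfg * 9 * H
Water addition = 2442 * 9 * 0.172 = 3780.216 kJ/kg
HHV = 41146 + 3780.216 = 44926.22 kJ/kg


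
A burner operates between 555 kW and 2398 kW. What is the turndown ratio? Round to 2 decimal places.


TDR = Q_max / Q_min
TDR = 2398 / 555 = 4.32


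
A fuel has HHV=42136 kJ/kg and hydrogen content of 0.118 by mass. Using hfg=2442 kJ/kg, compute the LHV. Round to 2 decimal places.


LHV = HHV - hfg * 9 * H
Water correction = 2442 * 9 * 0.118 = 2593.404 kJ/kg
LHV = 42136 - 2593.404 = 39542.60 kJ/kg


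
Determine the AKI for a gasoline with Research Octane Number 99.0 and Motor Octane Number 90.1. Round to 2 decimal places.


AKI = (RON + MON) / 2
AKI = (99.0 + 90.1) / 2
AKI = 189.1 / 2 = 94.55


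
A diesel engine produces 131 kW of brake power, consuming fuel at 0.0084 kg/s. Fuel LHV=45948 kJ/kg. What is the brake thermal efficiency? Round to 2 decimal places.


eta_BTE = (BP / (mf * LHV)) * 100
Denominator = 0.0084 * 45948 = 385.9632 kW
eta_BTE = (131 / 385.9632) * 100 = 33.94%


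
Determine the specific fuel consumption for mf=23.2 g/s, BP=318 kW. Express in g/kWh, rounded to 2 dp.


SFC = (mf / BP) * 3600
Rate = 23.2 / 318 = 0.072956 g/(s*kW)
SFC = 0.072956 * 3600 = 262.64 g/kWh


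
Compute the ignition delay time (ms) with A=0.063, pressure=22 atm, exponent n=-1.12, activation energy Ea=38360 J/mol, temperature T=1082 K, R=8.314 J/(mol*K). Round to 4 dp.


tau = A * P^n * exp(Ea/(R*T))
P^n = 22^(-1.12) = 0.03136798
Ea/(R*T) = 38360/(8.314*1082) = 4.264237
exp(Ea/(R*T)) = 71.110630
tau = 0.063 * 0.03136798 * 71.110630 = 0.1405 ms


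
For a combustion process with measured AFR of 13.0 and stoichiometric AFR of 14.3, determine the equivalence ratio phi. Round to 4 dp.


phi = AFR_stoich / AFR_actual
phi = 14.3 / 13.0 = 1.1000


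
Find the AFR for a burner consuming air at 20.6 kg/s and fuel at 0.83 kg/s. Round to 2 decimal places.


AFR = m_air / m_fuel
AFR = 20.6 / 0.83 = 24.82


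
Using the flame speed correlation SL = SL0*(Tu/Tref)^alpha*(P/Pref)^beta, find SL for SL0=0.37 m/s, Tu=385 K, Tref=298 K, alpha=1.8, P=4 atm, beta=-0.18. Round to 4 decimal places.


SL = SL0 * (Tu/Tref)^alpha * (P/Pref)^beta
T ratio = 385/298 = 1.29194631
(T ratio)^alpha = 1.29194631^1.8 = 1.585769
(P/Pref)^beta = 4^(-0.18) = 0.779165
SL = 0.37 * 1.585769 * 0.779165 = 0.4572 m/s


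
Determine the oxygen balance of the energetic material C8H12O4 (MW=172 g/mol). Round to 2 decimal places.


OB = -1600 * (2C + H/2 - O) / MW
Inner = 2*8 + 12/2 - 4 = 18.00
OB = -1600 * 18.00 / 172 = -167.44%


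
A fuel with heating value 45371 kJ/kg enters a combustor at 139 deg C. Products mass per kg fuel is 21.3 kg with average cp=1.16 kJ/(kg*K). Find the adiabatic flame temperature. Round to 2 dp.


T_ad = T_in + Hc / (m_p * cp)
Denominator = 21.3 * 1.16 = 24.7080
Temperature rise = 45371 / 24.7080 = 1836.29 K
T_ad = 139 + 1836.29 = 1975.29 deg C


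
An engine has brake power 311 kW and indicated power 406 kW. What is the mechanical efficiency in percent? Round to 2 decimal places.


eta_mech = (BP / IP) * 100
Ratio = 311 / 406 = 0.7660
eta_mech = 0.7660 * 100 = 76.60%


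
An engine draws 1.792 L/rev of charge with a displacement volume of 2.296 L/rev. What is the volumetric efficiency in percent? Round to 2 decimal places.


eta_v = (V_actual / V_disp) * 100
Ratio = 1.792 / 2.296 = 0.7805
eta_v = 0.7805 * 100 = 78.05%


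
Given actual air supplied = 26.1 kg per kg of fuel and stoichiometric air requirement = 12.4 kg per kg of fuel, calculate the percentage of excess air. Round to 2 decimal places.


Excess air = actual - stoichiometric = 26.1 - 12.4 = 13.70 kg/kg fuel
Excess air % = (excess / stoich) * 100 = (13.70 / 12.4) * 100 = 110.48%


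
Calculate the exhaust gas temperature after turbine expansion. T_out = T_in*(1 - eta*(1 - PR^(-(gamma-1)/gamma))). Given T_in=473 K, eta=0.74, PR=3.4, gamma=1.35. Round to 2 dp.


T_out = T_in * (1 - eta * (1 - PR^(-(gamma-1)/gamma)))
Exponent = -(1.35-1)/1.35 = -0.25925926
PR^exp = 3.4^(-0.25925926) = 0.72813041
Factor = 1 - 0.74*(1 - 0.72813041) = 0.79881650
T_out = 473 * 0.79881650 = 377.84 K


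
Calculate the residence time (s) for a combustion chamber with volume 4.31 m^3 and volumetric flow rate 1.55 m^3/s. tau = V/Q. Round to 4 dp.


tau = V / Q_flow
tau = 4.31 / 1.55 = 2.7806 s


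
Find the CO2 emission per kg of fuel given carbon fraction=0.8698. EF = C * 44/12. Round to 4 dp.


EF = C_frac * (M_CO2 / M_C)
EF = 0.8698 * (44/12)
EF = 0.8698 * 3.666667 = 3.1893 kg_CO2/kg_fuel


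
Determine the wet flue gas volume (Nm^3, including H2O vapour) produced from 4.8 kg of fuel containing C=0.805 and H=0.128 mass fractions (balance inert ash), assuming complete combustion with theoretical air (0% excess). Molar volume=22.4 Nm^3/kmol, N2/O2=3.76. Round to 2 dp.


Per kg fuel: CO2 = (C/12 kmol)*22.4 = (0.805/12)*22.4 = 1.50267 Nm^3
Per kg fuel: H2O = (H/2 kmol)*22.4 = (0.128/2)*22.4 = 1.43360 Nm^3
O2 needed per kg fuel = C/12 + H/4 = 0.805/12 + 0.128/4 = 0.09908333 kmol
Per kg fuel: N2 = O2*3.76*22.4 = 0.09908333*3.76*22.4 = 8.34519 Nm^3
Total per kg = 1.50267 + 1.43360 + 8.34519 = 11.28146 Nm^3
Total = 11.28146 * 4.8 = 54.15 Nm^3


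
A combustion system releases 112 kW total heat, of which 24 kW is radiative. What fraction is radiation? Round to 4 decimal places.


f_rad = Q_rad / Q_total
f_rad = 24 / 112 = 0.2143


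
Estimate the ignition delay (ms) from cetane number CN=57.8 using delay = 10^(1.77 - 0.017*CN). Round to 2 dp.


delay = 10^(1.77 - 0.017*CN)
Exponent = 1.77 - 0.017*57.8 = 0.7874
delay = 10^0.7874 = 6.13 ms


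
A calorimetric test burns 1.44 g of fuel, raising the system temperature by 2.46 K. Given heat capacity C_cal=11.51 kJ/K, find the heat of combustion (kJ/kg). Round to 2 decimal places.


Hc = C_cal * delta_T / m_fuel
Q_released = 11.51 * 2.46 = 28.3146 kJ
m_fuel = 1.44 g = 1.44/1000 kg = 0.001440 kg
Hc = 28.3146 / 0.001440 = 19662.92 kJ/kg


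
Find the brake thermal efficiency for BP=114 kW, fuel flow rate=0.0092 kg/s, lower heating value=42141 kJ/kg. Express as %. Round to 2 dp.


eta_BTE = (BP / (mf * LHV)) * 100
Denominator = 0.0092 * 42141 = 387.6972 kW
eta_BTE = (114 / 387.6972) * 100 = 29.40%


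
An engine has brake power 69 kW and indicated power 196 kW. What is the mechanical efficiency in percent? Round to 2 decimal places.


eta_mech = (BP / IP) * 100
Ratio = 69 / 196 = 0.3520
eta_mech = 0.3520 * 100 = 35.20%


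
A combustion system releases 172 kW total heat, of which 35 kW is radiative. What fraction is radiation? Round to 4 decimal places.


f_rad = Q_rad / Q_total
f_rad = 35 / 172 = 0.2035


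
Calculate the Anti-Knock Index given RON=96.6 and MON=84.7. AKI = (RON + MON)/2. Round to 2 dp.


AKI = (RON + MON) / 2
AKI = (96.6 + 84.7) / 2
AKI = 181.3 / 2 = 90.65


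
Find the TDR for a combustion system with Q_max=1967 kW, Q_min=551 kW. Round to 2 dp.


TDR = Q_max / Q_min
TDR = 1967 / 551 = 3.57


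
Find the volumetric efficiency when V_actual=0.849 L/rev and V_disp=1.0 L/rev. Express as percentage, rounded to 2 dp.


eta_v = (V_actual / V_disp) * 100
Ratio = 0.849 / 1.0 = 0.8490
eta_v = 0.8490 * 100 = 84.90%


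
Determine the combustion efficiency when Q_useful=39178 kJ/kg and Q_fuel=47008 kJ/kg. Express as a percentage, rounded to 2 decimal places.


Efficiency = (Q_useful / Q_fuel) * 100
Efficiency = (39178 / 47008) * 100
Efficiency = 0.8334 * 100 = 83.34%


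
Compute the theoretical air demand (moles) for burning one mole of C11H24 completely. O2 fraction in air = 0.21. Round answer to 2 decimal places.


Balanced combustion: C11H24 + 17 O2 -> 11 CO2 + 12 H2O
O2 needed = C + H/4 = 11 + 24/4 = 17.00 moles
Air moles = O2 / 0.21 = 17.00 / 0.21 = 80.95 moles air


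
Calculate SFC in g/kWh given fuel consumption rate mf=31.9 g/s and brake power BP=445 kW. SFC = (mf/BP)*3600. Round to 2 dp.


SFC = (mf / BP) * 3600
Rate = 31.9 / 445 = 0.071685 g/(s*kW)
SFC = 0.071685 * 3600 = 258.07 g/kWh


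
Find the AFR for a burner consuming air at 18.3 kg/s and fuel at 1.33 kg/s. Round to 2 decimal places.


AFR = m_air / m_fuel
AFR = 18.3 / 1.33 = 13.76


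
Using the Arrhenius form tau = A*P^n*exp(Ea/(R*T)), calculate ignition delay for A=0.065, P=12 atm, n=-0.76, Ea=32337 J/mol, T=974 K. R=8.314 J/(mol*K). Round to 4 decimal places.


tau = A * P^n * exp(Ea/(R*T))
P^n = 12^(-0.76) = 0.15129419
Ea/(R*T) = 32337/(8.314*974) = 3.993289
exp(Ea/(R*T)) = 54.232972
tau = 0.065 * 0.15129419 * 54.232972 = 0.5333 ms


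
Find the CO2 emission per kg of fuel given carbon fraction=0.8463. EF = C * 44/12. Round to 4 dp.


EF = C_frac * (M_CO2 / M_C)
EF = 0.8463 * (44/12)
EF = 0.8463 * 3.666667 = 3.1031 kg_CO2/kg_fuel


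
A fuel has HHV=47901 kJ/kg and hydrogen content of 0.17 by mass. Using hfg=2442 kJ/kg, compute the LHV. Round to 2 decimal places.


LHV = HHV - hfg * 9 * H
Water correction = 2442 * 9 * 0.17 = 3736.260 kJ/kg
LHV = 47901 - 3736.260 = 44164.74 kJ/kg


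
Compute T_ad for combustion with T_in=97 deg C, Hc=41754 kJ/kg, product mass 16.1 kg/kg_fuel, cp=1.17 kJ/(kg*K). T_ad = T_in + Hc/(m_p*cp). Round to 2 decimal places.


T_ad = T_in + Hc / (m_p * cp)
Denominator = 16.1 * 1.17 = 18.8370
Temperature rise = 41754 / 18.8370 = 2216.59 K
T_ad = 97 + 2216.59 = 2313.59 deg C


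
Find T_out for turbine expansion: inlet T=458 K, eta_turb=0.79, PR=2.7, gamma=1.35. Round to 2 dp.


T_out = T_in * (1 - eta * (1 - PR^(-(gamma-1)/gamma)))
Exponent = -(1.35-1)/1.35 = -0.25925926
PR^exp = 2.7^(-0.25925926) = 0.77297411
Factor = 1 - 0.79*(1 - 0.77297411) = 0.82064955
T_out = 458 * 0.82064955 = 375.86 K


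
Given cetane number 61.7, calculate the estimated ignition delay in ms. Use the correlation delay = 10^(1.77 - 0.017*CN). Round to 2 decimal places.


delay = 10^(1.77 - 0.017*CN)
Exponent = 1.77 - 0.017*61.7 = 0.7211
delay = 10^0.7211 = 5.26 ms


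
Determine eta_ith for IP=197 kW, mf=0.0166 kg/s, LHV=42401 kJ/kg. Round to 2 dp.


eta_ith = (IP / (mf * LHV)) * 100
Denominator = 0.0166 * 42401 = 703.8566 kW
eta_ith = (197 / 703.8566) * 100 = 27.99%


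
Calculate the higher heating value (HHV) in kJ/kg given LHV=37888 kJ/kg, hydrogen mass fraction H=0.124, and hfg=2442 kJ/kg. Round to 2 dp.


HHV = LHV + hfg * 9 * H
Water addition = 2442 * 9 * 0.124 = 2725.272 kJ/kg
HHV = 37888 + 2725.272 = 40613.27 kJ/kg


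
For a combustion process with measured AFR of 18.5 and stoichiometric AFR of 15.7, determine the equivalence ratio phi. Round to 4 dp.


phi = AFR_stoich / AFR_actual
phi = 15.7 / 18.5 = 0.8486


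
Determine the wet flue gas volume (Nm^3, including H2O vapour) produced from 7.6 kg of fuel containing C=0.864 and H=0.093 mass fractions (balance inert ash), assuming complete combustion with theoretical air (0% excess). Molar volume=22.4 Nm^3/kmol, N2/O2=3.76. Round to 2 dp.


Per kg fuel: CO2 = (C/12 kmol)*22.4 = (0.864/12)*22.4 = 1.61280 Nm^3
Per kg fuel: H2O = (H/2 kmol)*22.4 = (0.093/2)*22.4 = 1.04160 Nm^3
O2 needed per kg fuel = C/12 + H/4 = 0.864/12 + 0.093/4 = 0.09525000 kmol
Per kg fuel: N2 = O2*3.76*22.4 = 0.09525000*3.76*22.4 = 8.02234 Nm^3
Total per kg = 1.61280 + 1.04160 + 8.02234 = 10.67674 Nm^3
Total = 10.67674 * 7.6 = 81.14 Nm^3


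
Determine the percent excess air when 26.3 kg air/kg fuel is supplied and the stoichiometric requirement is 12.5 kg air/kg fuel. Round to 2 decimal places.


Excess air = actual - stoichiometric = 26.3 - 12.5 = 13.80 kg/kg fuel
Excess air % = (excess / stoich) * 100 = (13.80 / 12.5) * 100 = 110.40%


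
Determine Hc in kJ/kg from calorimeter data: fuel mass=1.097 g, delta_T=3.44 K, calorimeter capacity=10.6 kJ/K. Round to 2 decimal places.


Hc = C_cal * delta_T / m_fuel
Q_released = 10.6 * 3.44 = 36.4640 kJ
m_fuel = 1.097 g = 1.097/1000 kg = 0.001097 kg
Hc = 36.4640 / 0.001097 = 33239.74 kJ/kg


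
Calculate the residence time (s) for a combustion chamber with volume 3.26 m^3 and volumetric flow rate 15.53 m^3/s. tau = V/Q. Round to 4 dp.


tau = V / Q_flow
tau = 3.26 / 15.53 = 0.2099 s


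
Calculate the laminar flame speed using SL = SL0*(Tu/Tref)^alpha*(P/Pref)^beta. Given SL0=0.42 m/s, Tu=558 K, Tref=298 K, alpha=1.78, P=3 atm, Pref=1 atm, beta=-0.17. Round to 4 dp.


SL = SL0 * (Tu/Tref)^alpha * (P/Pref)^beta
T ratio = 558/298 = 1.87248322
(T ratio)^alpha = 1.87248322^1.78 = 3.054245
(P/Pref)^beta = 3^(-0.17) = 0.829639
SL = 0.42 * 3.054245 * 0.829639 = 1.0642 m/s


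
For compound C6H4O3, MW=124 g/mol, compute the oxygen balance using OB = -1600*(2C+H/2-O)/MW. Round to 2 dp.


OB = -1600 * (2C + H/2 - O) / MW
Inner = 2*6 + 4/2 - 3 = 11.00
OB = -1600 * 11.00 / 124 = -141.94%


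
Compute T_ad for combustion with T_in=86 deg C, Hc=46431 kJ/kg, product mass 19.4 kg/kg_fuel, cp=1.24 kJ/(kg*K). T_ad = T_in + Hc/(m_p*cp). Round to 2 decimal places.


T_ad = T_in + Hc / (m_p * cp)
Denominator = 19.4 * 1.24 = 24.0560
Temperature rise = 46431 / 24.0560 = 1930.12 K
T_ad = 86 + 1930.12 = 2016.12 deg C


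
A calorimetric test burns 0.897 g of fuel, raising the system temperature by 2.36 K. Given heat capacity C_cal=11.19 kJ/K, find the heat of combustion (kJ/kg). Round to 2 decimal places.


Hc = C_cal * delta_T / m_fuel
Q_released = 11.19 * 2.36 = 26.4084 kJ
m_fuel = 0.897 g = 0.897/1000 kg = 0.000897 kg
Hc = 26.4084 / 0.000897 = 29440.80 kJ/kg


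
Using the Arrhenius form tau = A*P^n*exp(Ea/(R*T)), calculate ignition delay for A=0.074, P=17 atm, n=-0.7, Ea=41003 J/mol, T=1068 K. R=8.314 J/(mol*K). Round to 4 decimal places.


tau = A * P^n * exp(Ea/(R*T))
P^n = 17^(-0.7) = 0.13762133
Ea/(R*T) = 41003/(8.314*1068) = 4.617792
exp(Ea/(R*T)) = 101.270173
tau = 0.074 * 0.13762133 * 101.270173 = 1.0313 ms


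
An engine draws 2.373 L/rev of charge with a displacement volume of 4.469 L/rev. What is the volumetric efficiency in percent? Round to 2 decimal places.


eta_v = (V_actual / V_disp) * 100
Ratio = 2.373 / 4.469 = 0.5310
eta_v = 0.5310 * 100 = 53.10%


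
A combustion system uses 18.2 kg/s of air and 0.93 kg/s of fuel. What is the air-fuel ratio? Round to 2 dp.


AFR = m_air / m_fuel
AFR = 18.2 / 0.93 = 19.57


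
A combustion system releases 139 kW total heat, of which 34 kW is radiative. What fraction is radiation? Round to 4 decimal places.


f_rad = Q_rad / Q_total
f_rad = 34 / 139 = 0.2446


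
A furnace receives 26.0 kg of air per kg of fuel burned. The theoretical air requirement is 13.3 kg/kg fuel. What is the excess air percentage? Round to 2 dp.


Excess air = actual - stoichiometric = 26.0 - 13.3 = 12.70 kg/kg fuel
Excess air % = (excess / stoich) * 100 = (12.70 / 13.3) * 100 = 95.49%


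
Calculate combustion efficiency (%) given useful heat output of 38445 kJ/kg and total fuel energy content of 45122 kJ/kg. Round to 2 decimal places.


Efficiency = (Q_useful / Q_fuel) * 100
Efficiency = (38445 / 45122) * 100
Efficiency = 0.8520 * 100 = 85.20%


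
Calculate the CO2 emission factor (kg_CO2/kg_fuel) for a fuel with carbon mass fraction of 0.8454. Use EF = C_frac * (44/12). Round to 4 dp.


EF = C_frac * (M_CO2 / M_C)
EF = 0.8454 * (44/12)
EF = 0.8454 * 3.666667 = 3.0998 kg_CO2/kg_fuel


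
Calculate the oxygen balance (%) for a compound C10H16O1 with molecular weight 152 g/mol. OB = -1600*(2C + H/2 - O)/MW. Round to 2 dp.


OB = -1600 * (2C + H/2 - O) / MW
Inner = 2*10 + 16/2 - 1 = 27.00
OB = -1600 * 27.00 / 152 = -284.21%


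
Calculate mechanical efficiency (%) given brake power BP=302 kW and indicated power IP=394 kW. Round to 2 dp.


eta_mech = (BP / IP) * 100
Ratio = 302 / 394 = 0.7665
eta_mech = 0.7665 * 100 = 76.65%


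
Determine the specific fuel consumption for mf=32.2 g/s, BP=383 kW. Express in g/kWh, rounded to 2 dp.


SFC = (mf / BP) * 3600
Rate = 32.2 / 383 = 0.084073 g/(s*kW)
SFC = 0.084073 * 3600 = 302.66 g/kWh


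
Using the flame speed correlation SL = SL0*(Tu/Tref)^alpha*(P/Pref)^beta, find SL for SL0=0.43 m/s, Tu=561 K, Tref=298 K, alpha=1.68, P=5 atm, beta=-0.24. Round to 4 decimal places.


SL = SL0 * (Tu/Tref)^alpha * (P/Pref)^beta
T ratio = 561/298 = 1.88255034
(T ratio)^alpha = 1.88255034^1.68 = 2.894505
(P/Pref)^beta = 5^(-0.24) = 0.679590
SL = 0.43 * 2.894505 * 0.679590 = 0.8458 m/s


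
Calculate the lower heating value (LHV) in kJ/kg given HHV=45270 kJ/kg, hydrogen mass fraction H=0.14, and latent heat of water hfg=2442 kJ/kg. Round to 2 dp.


LHV = HHV - hfg * 9 * H
Water correction = 2442 * 9 * 0.14 = 3076.920 kJ/kg
LHV = 45270 - 3076.920 = 42193.08 kJ/kg


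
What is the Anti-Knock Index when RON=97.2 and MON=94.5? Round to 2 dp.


AKI = (RON + MON) / 2
AKI = (97.2 + 94.5) / 2
AKI = 191.7 / 2 = 95.85


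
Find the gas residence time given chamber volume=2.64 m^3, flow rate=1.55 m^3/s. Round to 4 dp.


tau = V / Q_flow
tau = 2.64 / 1.55 = 1.7032 s


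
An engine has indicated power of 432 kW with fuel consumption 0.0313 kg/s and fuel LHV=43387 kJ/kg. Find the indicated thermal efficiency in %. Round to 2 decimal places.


eta_ith = (IP / (mf * LHV)) * 100
Denominator = 0.0313 * 43387 = 1358.0131 kW
eta_ith = (432 / 1358.0131) * 100 = 31.81%


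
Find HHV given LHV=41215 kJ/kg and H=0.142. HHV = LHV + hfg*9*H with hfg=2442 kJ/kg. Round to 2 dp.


HHV = LHV + hfg * 9 * H
Water addition = 2442 * 9 * 0.142 = 3120.876 kJ/kg
HHV = 41215 + 3120.876 = 44335.88 kJ/kg


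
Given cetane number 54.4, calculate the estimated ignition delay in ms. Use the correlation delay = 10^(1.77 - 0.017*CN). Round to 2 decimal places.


delay = 10^(1.77 - 0.017*CN)
Exponent = 1.77 - 0.017*54.4 = 0.8452
delay = 10^0.8452 = 7.00 ms


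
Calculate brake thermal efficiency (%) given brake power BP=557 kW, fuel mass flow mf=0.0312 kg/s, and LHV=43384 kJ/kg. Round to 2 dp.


eta_BTE = (BP / (mf * LHV)) * 100
Denominator = 0.0312 * 43384 = 1353.5808 kW
eta_BTE = (557 / 1353.5808) * 100 = 41.15%
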